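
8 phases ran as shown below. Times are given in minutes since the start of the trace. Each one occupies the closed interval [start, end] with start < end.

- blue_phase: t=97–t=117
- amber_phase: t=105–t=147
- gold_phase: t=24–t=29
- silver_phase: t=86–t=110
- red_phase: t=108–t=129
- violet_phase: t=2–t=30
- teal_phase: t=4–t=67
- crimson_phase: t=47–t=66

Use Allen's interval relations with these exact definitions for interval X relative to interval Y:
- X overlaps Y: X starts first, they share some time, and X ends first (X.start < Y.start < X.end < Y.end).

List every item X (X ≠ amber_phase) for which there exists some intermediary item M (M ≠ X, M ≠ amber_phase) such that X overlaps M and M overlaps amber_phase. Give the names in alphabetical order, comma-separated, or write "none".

Target amber_phase = [t=105, t=147].
Intermediaries M with M overlaps amber_phase: blue_phase, silver_phase.
Via blue_phase — items with X overlaps blue_phase: silver_phase.
Via silver_phase — items with X overlaps silver_phase: none.
Union: silver_phase.

silver_phase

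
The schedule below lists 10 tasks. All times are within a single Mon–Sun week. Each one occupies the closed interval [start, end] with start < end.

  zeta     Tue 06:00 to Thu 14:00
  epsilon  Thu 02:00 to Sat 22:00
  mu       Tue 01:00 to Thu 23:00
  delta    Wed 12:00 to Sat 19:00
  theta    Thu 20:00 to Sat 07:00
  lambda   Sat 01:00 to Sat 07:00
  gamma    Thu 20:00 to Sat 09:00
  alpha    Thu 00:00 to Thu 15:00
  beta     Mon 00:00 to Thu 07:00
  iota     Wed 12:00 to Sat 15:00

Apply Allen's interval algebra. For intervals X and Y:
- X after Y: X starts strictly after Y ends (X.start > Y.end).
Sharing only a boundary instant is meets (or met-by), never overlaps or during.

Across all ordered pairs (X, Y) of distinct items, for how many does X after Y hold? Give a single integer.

Checking all 90 ordered pairs for relation 'after'; matching pairs in alphabetical order:
(gamma, alpha): gamma after alpha ✓
(gamma, beta): gamma after beta ✓
(gamma, zeta): gamma after zeta ✓
(lambda, alpha): lambda after alpha ✓
(lambda, beta): lambda after beta ✓
(lambda, mu): lambda after mu ✓
(lambda, zeta): lambda after zeta ✓
(theta, alpha): theta after alpha ✓
(theta, beta): theta after beta ✓
(theta, zeta): theta after zeta ✓
Count: 10.

10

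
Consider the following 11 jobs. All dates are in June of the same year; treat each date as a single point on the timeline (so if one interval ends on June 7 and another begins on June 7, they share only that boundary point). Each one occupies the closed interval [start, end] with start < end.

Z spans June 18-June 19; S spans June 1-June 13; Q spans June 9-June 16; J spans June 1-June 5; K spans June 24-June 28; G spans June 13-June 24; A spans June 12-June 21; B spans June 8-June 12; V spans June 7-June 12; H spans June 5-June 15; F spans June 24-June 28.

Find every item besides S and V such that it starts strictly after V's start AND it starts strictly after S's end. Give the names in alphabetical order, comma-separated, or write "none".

Conditions: its start is strictly after V's start (X.start > June 7) AND its start is strictly after S's end (X.start > June 13).
A: start June 12 > June 7? ✓; start June 12 > June 13? ✗ → no.
B: start June 8 > June 7? ✓; start June 8 > June 13? ✗ → no.
F: start June 24 > June 7? ✓; start June 24 > June 13? ✓ → yes.
G: start June 13 > June 7? ✓; start June 13 > June 13? ✗ → no.
H: start June 5 > June 7? ✗; start June 5 > June 13? ✗ → no.
J: start June 1 > June 7? ✗; start June 1 > June 13? ✗ → no.
K: start June 24 > June 7? ✓; start June 24 > June 13? ✓ → yes.
Q: start June 9 > June 7? ✓; start June 9 > June 13? ✗ → no.
Z: start June 18 > June 7? ✓; start June 18 > June 13? ✓ → yes.
Result: F, K, Z.

F, K, Z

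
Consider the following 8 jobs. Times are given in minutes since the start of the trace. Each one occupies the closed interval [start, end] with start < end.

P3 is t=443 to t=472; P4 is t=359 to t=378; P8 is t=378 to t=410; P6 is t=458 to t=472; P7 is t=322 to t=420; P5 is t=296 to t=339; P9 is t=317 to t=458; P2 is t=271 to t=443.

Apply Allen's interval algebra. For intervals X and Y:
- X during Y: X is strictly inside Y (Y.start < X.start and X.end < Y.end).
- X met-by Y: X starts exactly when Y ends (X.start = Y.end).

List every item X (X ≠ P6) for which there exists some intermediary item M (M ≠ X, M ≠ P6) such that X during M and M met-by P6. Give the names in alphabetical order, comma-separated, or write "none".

Target P6 = [t=458, t=472].
Intermediaries M with M met-by P6: none.
Union: none.

none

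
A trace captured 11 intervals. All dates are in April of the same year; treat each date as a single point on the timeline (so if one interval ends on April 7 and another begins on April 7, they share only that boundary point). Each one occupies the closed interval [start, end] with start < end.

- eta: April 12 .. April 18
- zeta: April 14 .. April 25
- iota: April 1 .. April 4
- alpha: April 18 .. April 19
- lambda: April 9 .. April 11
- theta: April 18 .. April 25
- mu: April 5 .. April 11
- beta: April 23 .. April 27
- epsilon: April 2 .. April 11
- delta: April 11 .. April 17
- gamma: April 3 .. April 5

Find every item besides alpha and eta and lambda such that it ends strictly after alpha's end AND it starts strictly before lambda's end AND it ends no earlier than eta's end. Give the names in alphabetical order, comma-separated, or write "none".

Conditions: its end is strictly after alpha's end (X.end > April 19) AND its start is strictly before lambda's end (X.start < April 11) AND its end is no earlier than eta's end (X.end >= April 18).
beta: end April 27 > April 19? ✓; start April 23 < April 11? ✗; end April 27 >= April 18? ✓ → no.
delta: end April 17 > April 19? ✗; start April 11 < April 11? ✗; end April 17 >= April 18? ✗ → no.
epsilon: end April 11 > April 19? ✗; start April 2 < April 11? ✓; end April 11 >= April 18? ✗ → no.
gamma: end April 5 > April 19? ✗; start April 3 < April 11? ✓; end April 5 >= April 18? ✗ → no.
iota: end April 4 > April 19? ✗; start April 1 < April 11? ✓; end April 4 >= April 18? ✗ → no.
mu: end April 11 > April 19? ✗; start April 5 < April 11? ✓; end April 11 >= April 18? ✗ → no.
theta: end April 25 > April 19? ✓; start April 18 < April 11? ✗; end April 25 >= April 18? ✓ → no.
zeta: end April 25 > April 19? ✓; start April 14 < April 11? ✗; end April 25 >= April 18? ✓ → no.
Result: none.

none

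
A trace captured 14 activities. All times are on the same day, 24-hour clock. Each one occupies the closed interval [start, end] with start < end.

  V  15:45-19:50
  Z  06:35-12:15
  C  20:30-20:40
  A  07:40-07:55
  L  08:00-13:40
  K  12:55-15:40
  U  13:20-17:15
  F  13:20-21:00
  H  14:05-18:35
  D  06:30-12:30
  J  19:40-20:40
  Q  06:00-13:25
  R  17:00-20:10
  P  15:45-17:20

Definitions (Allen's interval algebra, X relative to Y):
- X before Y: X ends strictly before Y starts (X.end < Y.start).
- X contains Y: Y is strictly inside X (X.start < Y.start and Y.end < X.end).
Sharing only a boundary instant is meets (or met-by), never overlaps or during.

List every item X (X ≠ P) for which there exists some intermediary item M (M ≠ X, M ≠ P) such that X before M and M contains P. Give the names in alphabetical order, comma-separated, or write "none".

A, D, L, Q, Z

Target P = [15:45, 17:20].
Intermediaries M with M contains P: F, H.
Via F — items with X before F: A, D, Z.
Via H — items with X before H: A, D, L, Q, Z.
Union: A, D, L, Q, Z.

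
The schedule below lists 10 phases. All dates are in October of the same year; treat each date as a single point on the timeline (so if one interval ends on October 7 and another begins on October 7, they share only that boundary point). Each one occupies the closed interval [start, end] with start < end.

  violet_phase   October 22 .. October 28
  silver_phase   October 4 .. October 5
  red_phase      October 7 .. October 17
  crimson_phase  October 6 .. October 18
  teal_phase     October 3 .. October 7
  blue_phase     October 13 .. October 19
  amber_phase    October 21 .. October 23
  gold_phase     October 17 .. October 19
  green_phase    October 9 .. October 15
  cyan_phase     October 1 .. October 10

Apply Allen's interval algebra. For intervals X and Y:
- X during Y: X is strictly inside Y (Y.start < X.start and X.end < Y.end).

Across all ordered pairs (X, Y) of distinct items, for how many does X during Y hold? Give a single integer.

6

Checking all 90 ordered pairs for relation 'during'; matching pairs in alphabetical order:
(green_phase, crimson_phase): green_phase during crimson_phase ✓
(green_phase, red_phase): green_phase during red_phase ✓
(red_phase, crimson_phase): red_phase during crimson_phase ✓
(silver_phase, cyan_phase): silver_phase during cyan_phase ✓
(silver_phase, teal_phase): silver_phase during teal_phase ✓
(teal_phase, cyan_phase): teal_phase during cyan_phase ✓
Count: 6.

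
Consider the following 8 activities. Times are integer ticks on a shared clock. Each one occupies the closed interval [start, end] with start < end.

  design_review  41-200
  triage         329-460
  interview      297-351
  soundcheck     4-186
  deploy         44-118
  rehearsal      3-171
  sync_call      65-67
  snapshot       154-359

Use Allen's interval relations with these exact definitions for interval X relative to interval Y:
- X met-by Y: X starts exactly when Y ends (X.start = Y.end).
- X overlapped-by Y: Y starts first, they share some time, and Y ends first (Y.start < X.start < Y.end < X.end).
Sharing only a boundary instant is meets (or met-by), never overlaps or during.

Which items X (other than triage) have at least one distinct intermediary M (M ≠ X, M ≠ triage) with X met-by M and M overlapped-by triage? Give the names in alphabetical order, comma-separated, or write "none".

Target triage = [329, 460].
Intermediaries M with M overlapped-by triage: none.
Union: none.

none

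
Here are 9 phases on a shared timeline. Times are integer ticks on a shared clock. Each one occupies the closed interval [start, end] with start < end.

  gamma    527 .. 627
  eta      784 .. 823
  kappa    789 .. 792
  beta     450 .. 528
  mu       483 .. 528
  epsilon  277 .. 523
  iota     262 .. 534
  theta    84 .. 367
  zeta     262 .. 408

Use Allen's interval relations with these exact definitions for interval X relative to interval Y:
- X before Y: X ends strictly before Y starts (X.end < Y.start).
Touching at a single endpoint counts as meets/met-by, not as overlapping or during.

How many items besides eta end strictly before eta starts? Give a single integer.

7

Target eta = [784, 823].
beta [450, 528] → before → counts.
epsilon [277, 523] → before → counts.
gamma [527, 627] → before → counts.
iota [262, 534] → before → counts.
kappa [789, 792] → during → no.
mu [483, 528] → before → counts.
theta [84, 367] → before → counts.
zeta [262, 408] → before → counts.
Total: 7.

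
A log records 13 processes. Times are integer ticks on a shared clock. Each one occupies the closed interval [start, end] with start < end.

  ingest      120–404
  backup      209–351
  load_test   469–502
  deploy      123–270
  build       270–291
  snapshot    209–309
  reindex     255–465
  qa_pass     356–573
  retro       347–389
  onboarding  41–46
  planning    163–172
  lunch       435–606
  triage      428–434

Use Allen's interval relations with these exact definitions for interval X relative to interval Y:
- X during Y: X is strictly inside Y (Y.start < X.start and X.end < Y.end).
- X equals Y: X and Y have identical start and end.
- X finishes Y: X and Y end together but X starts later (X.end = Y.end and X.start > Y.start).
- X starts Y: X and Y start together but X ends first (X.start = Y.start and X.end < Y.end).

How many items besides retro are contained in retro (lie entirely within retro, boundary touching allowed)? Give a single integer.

0

Target retro = [347, 389].
backup [209, 351] → overlaps → no.
build [270, 291] → before → no.
deploy [123, 270] → before → no.
ingest [120, 404] → contains → no.
load_test [469, 502] → after → no.
lunch [435, 606] → after → no.
onboarding [41, 46] → before → no.
planning [163, 172] → before → no.
qa_pass [356, 573] → overlapped-by → no.
reindex [255, 465] → contains → no.
snapshot [209, 309] → before → no.
triage [428, 434] → after → no.
Total: 0.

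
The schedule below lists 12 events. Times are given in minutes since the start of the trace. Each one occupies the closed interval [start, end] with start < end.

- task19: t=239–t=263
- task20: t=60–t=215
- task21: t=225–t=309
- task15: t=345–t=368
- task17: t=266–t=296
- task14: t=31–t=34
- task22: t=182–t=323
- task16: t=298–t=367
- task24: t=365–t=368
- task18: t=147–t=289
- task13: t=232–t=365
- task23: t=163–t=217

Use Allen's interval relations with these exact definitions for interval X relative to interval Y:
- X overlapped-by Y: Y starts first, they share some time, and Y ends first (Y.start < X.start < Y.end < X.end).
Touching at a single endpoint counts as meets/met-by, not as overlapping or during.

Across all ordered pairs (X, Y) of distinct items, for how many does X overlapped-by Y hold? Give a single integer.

Checking all 132 ordered pairs for relation 'overlapped-by'; matching pairs in alphabetical order:
(task13, task18): task13 overlapped-by task18 ✓
(task13, task21): task13 overlapped-by task21 ✓
(task13, task22): task13 overlapped-by task22 ✓
(task15, task13): task15 overlapped-by task13 ✓
(task15, task16): task15 overlapped-by task16 ✓
(task16, task13): task16 overlapped-by task13 ✓
(task16, task21): task16 overlapped-by task21 ✓
(task16, task22): task16 overlapped-by task22 ✓
(task17, task18): task17 overlapped-by task18 ✓
(task18, task20): task18 overlapped-by task20 ✓
(task21, task18): task21 overlapped-by task18 ✓
(task22, task18): task22 overlapped-by task18 ✓
(task22, task20): task22 overlapped-by task20 ✓
(task22, task23): task22 overlapped-by task23 ✓
(task23, task20): task23 overlapped-by task20 ✓
(task24, task16): task24 overlapped-by task16 ✓
Count: 16.

16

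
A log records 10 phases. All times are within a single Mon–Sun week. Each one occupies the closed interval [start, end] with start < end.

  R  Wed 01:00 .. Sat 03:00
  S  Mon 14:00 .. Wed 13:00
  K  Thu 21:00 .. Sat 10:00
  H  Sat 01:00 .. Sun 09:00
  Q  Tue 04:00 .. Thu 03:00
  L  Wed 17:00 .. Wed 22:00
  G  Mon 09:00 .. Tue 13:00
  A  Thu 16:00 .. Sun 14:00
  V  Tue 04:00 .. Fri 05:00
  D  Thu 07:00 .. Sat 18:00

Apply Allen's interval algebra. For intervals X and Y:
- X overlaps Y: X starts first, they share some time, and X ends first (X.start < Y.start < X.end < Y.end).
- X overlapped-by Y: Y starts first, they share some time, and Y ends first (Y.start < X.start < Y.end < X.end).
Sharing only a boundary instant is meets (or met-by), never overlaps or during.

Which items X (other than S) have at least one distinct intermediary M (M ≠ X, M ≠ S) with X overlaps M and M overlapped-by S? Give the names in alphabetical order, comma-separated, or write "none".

Target S = [Mon 14:00, Wed 13:00].
Intermediaries M with M overlapped-by S: Q, R, V.
Via Q — items with X overlaps Q: G.
Via R — items with X overlaps R: Q, V.
Via V — items with X overlaps V: G.
Union: G, Q, V.

G, Q, V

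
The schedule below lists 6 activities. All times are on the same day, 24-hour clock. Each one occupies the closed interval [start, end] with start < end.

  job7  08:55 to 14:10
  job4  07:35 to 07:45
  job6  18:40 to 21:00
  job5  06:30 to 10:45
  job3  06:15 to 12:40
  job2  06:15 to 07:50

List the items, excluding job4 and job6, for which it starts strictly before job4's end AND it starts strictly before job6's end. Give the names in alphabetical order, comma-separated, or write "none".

job2, job3, job5

Conditions: its start is strictly before job4's end (X.start < 07:45) AND its start is strictly before job6's end (X.start < 21:00).
job2: start 06:15 < 07:45? ✓; start 06:15 < 21:00? ✓ → yes.
job3: start 06:15 < 07:45? ✓; start 06:15 < 21:00? ✓ → yes.
job5: start 06:30 < 07:45? ✓; start 06:30 < 21:00? ✓ → yes.
job7: start 08:55 < 07:45? ✗; start 08:55 < 21:00? ✓ → no.
Result: job2, job3, job5.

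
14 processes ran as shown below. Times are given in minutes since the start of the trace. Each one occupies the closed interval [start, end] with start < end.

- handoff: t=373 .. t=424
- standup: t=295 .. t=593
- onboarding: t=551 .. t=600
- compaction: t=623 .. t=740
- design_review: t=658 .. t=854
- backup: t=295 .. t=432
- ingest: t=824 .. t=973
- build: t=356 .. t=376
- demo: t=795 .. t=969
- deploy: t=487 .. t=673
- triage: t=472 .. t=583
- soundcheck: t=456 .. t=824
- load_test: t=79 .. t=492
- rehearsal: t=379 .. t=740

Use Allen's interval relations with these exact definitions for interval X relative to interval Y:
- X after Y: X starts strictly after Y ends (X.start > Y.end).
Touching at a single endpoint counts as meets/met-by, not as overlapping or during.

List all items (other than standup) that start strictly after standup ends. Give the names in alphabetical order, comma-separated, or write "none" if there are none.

Target standup = [t=295, t=593].
backup [t=295, t=432] → starts → no.
build [t=356, t=376] → during → no.
compaction [t=623, t=740] → after → yes.
demo [t=795, t=969] → after → yes.
deploy [t=487, t=673] → overlapped-by → no.
design_review [t=658, t=854] → after → yes.
handoff [t=373, t=424] → during → no.
ingest [t=824, t=973] → after → yes.
load_test [t=79, t=492] → overlaps → no.
onboarding [t=551, t=600] → overlapped-by → no.
rehearsal [t=379, t=740] → overlapped-by → no.
soundcheck [t=456, t=824] → overlapped-by → no.
triage [t=472, t=583] → during → no.
Result: compaction, demo, design_review, ingest.

compaction, demo, design_review, ingest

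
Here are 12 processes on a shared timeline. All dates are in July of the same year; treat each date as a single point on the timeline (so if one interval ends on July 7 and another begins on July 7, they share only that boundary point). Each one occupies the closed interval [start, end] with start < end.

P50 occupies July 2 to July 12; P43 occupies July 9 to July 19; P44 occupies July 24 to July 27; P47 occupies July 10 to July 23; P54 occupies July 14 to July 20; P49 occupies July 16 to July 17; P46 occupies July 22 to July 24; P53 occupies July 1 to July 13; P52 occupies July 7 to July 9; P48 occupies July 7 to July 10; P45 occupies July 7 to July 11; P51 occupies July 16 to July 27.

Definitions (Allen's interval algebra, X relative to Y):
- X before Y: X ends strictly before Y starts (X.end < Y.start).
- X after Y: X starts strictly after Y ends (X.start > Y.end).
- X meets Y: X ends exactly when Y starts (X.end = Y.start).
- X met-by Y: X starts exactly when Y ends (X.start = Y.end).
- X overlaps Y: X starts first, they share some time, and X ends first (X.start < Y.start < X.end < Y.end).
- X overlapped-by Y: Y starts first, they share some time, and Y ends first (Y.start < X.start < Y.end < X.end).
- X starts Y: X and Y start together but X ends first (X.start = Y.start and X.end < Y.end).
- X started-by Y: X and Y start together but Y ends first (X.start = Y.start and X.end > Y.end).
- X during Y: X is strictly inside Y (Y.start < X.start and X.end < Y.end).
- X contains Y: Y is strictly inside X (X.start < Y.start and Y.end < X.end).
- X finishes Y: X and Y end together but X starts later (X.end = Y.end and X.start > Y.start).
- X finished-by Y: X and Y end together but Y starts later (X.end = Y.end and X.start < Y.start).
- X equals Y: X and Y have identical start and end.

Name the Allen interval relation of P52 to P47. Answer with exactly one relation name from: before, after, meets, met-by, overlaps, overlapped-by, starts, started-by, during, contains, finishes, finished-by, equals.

before

P52 = [July 7, July 9]; P47 = [July 10, July 23].
Compare endpoints: P52.start < P47.start, P52.start < P47.end, P52.end < P47.start, P52.end < P47.end.
That pattern is 'before'.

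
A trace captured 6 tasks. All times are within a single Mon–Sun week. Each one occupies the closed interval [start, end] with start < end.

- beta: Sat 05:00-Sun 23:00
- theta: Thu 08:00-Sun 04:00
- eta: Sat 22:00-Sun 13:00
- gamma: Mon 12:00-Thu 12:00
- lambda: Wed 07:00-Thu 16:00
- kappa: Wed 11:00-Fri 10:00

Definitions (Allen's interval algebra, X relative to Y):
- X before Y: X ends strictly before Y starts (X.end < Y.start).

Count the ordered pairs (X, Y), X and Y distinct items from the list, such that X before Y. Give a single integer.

Checking all 30 ordered pairs for relation 'before'; matching pairs in alphabetical order:
(gamma, beta): gamma before beta ✓
(gamma, eta): gamma before eta ✓
(kappa, beta): kappa before beta ✓
(kappa, eta): kappa before eta ✓
(lambda, beta): lambda before beta ✓
(lambda, eta): lambda before eta ✓
Count: 6.

6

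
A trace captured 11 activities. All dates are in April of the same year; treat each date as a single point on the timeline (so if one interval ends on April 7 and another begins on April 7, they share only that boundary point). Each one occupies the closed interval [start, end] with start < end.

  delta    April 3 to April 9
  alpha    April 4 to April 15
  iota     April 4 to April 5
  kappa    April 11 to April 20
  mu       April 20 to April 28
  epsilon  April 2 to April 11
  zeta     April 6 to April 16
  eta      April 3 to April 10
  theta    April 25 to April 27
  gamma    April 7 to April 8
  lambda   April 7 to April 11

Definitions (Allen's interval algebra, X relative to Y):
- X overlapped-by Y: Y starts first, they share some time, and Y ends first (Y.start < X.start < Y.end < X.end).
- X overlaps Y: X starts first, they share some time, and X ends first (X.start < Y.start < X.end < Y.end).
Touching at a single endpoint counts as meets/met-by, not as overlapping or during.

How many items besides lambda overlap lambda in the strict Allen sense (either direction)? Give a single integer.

2

Target lambda = [April 7, April 11].
alpha [April 4, April 15] → contains → no.
delta [April 3, April 9] → overlaps → counts.
epsilon [April 2, April 11] → finished-by → no.
eta [April 3, April 10] → overlaps → counts.
gamma [April 7, April 8] → starts → no.
iota [April 4, April 5] → before → no.
kappa [April 11, April 20] → met-by → no.
mu [April 20, April 28] → after → no.
theta [April 25, April 27] → after → no.
zeta [April 6, April 16] → contains → no.
Total: 2.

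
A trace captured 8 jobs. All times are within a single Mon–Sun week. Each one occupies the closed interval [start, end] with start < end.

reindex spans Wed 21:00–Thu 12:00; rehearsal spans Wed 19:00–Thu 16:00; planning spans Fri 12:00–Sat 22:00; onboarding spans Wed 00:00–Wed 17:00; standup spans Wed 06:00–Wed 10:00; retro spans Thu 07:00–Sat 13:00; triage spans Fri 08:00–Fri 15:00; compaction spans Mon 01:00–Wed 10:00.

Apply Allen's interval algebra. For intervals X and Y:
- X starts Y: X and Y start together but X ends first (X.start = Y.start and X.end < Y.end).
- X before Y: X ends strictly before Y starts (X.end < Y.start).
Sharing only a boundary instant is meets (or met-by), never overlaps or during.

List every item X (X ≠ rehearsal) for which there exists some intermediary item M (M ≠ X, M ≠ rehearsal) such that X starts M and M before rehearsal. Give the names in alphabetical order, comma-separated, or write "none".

Target rehearsal = [Wed 19:00, Thu 16:00].
Intermediaries M with M before rehearsal: compaction, onboarding, standup.
Via compaction — items with X starts compaction: none.
Via onboarding — items with X starts onboarding: none.
Via standup — items with X starts standup: none.
Union: none.

none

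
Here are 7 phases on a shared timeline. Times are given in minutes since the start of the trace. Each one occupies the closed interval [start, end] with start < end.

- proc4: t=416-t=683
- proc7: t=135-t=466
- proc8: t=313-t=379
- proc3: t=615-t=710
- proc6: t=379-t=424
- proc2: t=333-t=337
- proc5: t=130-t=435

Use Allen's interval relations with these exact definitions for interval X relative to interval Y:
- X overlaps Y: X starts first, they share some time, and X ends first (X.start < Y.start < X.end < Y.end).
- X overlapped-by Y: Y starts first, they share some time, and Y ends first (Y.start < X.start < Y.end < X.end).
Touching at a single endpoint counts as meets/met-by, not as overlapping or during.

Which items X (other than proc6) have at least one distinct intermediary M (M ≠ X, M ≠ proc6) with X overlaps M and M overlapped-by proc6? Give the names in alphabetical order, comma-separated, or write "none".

Target proc6 = [t=379, t=424].
Intermediaries M with M overlapped-by proc6: proc4.
Via proc4 — items with X overlaps proc4: proc5, proc7.
Union: proc5, proc7.

proc5, proc7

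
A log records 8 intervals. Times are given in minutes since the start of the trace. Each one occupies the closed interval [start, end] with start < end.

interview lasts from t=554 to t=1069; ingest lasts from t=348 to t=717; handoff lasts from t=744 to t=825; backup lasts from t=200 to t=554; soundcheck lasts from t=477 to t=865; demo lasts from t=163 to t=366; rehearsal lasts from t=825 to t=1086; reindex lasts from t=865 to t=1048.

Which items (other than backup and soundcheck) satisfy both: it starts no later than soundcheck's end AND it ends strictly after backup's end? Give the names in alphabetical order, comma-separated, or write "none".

Conditions: its start is no later than soundcheck's end (X.start <= t=865) AND its end is strictly after backup's end (X.end > t=554).
demo: start t=163 <= t=865? ✓; end t=366 > t=554? ✗ → no.
handoff: start t=744 <= t=865? ✓; end t=825 > t=554? ✓ → yes.
ingest: start t=348 <= t=865? ✓; end t=717 > t=554? ✓ → yes.
interview: start t=554 <= t=865? ✓; end t=1069 > t=554? ✓ → yes.
rehearsal: start t=825 <= t=865? ✓; end t=1086 > t=554? ✓ → yes.
reindex: start t=865 <= t=865? ✓; end t=1048 > t=554? ✓ → yes.
Result: handoff, ingest, interview, rehearsal, reindex.

handoff, ingest, interview, rehearsal, reindex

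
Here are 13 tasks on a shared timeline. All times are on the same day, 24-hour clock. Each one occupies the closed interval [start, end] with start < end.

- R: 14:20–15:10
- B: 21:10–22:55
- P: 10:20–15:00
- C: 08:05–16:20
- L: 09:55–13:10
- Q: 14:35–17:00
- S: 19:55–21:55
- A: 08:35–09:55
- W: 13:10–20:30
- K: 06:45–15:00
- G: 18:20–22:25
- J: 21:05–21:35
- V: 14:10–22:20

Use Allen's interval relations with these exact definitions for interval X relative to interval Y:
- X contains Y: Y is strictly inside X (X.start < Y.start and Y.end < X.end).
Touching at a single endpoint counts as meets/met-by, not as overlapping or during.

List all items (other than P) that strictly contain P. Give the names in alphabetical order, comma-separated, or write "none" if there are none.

Target P = [10:20, 15:00].
A [08:35, 09:55] → before → no.
B [21:10, 22:55] → after → no.
C [08:05, 16:20] → contains → yes.
G [18:20, 22:25] → after → no.
J [21:05, 21:35] → after → no.
K [06:45, 15:00] → finished-by → no.
L [09:55, 13:10] → overlaps → no.
Q [14:35, 17:00] → overlapped-by → no.
R [14:20, 15:10] → overlapped-by → no.
S [19:55, 21:55] → after → no.
V [14:10, 22:20] → overlapped-by → no.
W [13:10, 20:30] → overlapped-by → no.
Result: C.

C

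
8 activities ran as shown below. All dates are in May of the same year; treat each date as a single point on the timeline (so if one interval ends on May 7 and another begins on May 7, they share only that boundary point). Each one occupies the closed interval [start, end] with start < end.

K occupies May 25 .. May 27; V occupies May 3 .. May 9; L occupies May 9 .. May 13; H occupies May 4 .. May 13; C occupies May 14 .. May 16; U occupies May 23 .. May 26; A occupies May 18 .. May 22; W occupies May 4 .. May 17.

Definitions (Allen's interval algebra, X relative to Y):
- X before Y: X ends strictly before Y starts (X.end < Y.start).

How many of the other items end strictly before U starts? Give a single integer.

6

Target U = [May 23, May 26].
A [May 18, May 22] → before → counts.
C [May 14, May 16] → before → counts.
H [May 4, May 13] → before → counts.
K [May 25, May 27] → overlapped-by → no.
L [May 9, May 13] → before → counts.
V [May 3, May 9] → before → counts.
W [May 4, May 17] → before → counts.
Total: 6.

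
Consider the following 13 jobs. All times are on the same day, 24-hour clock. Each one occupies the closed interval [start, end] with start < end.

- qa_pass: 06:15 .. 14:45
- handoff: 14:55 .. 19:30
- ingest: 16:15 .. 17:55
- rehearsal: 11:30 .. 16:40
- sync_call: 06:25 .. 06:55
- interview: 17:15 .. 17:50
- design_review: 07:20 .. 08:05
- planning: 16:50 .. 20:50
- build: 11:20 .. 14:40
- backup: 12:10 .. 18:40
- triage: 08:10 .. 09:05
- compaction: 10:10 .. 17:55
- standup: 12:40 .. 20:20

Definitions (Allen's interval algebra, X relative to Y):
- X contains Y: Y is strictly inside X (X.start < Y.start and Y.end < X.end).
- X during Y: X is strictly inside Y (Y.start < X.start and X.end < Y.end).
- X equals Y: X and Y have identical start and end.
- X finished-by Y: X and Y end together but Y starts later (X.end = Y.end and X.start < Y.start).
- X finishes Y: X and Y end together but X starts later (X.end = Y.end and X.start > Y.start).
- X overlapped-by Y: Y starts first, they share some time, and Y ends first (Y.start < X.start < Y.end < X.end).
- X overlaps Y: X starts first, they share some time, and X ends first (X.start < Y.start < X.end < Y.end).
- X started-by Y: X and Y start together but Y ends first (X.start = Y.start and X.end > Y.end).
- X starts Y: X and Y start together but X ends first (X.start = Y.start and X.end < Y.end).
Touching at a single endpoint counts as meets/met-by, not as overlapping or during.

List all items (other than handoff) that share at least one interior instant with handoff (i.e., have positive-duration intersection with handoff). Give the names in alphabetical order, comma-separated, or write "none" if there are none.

backup, compaction, ingest, interview, planning, rehearsal, standup

Target handoff = [14:55, 19:30].
backup [12:10, 18:40] → overlaps → yes.
build [11:20, 14:40] → before → no.
compaction [10:10, 17:55] → overlaps → yes.
design_review [07:20, 08:05] → before → no.
ingest [16:15, 17:55] → during → yes.
interview [17:15, 17:50] → during → yes.
planning [16:50, 20:50] → overlapped-by → yes.
qa_pass [06:15, 14:45] → before → no.
rehearsal [11:30, 16:40] → overlaps → yes.
standup [12:40, 20:20] → contains → yes.
sync_call [06:25, 06:55] → before → no.
triage [08:10, 09:05] → before → no.
Result: backup, compaction, ingest, interview, planning, rehearsal, standup.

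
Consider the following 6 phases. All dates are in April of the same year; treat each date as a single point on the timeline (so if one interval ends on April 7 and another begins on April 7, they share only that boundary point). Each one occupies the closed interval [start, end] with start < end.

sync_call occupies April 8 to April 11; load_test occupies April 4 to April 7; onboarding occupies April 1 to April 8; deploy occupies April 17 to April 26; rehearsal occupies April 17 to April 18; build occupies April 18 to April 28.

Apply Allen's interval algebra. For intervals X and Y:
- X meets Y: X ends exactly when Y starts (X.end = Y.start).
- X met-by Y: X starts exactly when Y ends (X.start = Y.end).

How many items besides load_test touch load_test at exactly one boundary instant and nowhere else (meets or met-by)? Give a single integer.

0

Target load_test = [April 4, April 7].
build [April 18, April 28] → after → no.
deploy [April 17, April 26] → after → no.
onboarding [April 1, April 8] → contains → no.
rehearsal [April 17, April 18] → after → no.
sync_call [April 8, April 11] → after → no.
Total: 0.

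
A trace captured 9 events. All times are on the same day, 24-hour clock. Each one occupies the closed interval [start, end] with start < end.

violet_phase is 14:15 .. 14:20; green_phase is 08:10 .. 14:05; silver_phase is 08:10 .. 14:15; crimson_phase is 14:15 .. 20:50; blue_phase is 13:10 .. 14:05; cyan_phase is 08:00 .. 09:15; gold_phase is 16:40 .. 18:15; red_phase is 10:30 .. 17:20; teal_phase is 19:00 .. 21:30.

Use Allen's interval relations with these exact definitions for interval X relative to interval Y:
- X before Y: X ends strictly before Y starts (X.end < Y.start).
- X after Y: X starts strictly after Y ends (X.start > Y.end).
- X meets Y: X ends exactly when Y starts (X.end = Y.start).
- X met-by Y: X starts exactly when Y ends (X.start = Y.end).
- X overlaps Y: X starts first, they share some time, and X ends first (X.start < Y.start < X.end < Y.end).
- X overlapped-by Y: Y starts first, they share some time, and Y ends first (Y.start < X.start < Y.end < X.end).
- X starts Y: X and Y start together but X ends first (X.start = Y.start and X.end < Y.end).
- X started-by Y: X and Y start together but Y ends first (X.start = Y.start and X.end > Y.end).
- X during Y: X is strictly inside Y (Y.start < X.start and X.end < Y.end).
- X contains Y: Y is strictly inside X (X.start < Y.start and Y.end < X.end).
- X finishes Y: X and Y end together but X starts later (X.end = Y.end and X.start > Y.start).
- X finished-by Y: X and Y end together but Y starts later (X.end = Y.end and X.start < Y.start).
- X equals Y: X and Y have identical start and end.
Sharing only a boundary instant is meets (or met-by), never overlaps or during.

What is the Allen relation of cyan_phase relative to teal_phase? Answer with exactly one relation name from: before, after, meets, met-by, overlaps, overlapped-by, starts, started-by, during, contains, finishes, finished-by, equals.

before

cyan_phase = [08:00, 09:15]; teal_phase = [19:00, 21:30].
Compare endpoints: cyan_phase.start < teal_phase.start, cyan_phase.start < teal_phase.end, cyan_phase.end < teal_phase.start, cyan_phase.end < teal_phase.end.
That pattern is 'before'.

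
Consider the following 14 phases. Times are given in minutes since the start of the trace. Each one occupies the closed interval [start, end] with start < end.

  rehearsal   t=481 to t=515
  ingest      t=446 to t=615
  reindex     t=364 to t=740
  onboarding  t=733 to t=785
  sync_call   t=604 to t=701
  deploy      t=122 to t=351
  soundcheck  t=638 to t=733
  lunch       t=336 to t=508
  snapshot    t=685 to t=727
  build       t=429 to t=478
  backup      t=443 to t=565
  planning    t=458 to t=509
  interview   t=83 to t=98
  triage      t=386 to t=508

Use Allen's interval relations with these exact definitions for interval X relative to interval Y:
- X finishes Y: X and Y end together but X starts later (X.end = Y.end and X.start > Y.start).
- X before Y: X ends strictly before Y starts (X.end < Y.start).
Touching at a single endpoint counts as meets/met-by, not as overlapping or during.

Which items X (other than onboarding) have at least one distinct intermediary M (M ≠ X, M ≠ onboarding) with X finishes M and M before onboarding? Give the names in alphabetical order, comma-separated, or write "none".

triage

Target onboarding = [t=733, t=785].
Intermediaries M with M before onboarding: backup, build, deploy, ingest, interview, lunch, planning, rehearsal, snapshot, sync_call, triage.
Via backup — items with X finishes backup: none.
Via build — items with X finishes build: none.
Via deploy — items with X finishes deploy: none.
Via ingest — items with X finishes ingest: none.
Via interview — items with X finishes interview: none.
Via lunch — items with X finishes lunch: triage.
Via planning — items with X finishes planning: none.
Via rehearsal — items with X finishes rehearsal: none.
Via snapshot — items with X finishes snapshot: none.
Via sync_call — items with X finishes sync_call: none.
Via triage — items with X finishes triage: none.
Union: triage.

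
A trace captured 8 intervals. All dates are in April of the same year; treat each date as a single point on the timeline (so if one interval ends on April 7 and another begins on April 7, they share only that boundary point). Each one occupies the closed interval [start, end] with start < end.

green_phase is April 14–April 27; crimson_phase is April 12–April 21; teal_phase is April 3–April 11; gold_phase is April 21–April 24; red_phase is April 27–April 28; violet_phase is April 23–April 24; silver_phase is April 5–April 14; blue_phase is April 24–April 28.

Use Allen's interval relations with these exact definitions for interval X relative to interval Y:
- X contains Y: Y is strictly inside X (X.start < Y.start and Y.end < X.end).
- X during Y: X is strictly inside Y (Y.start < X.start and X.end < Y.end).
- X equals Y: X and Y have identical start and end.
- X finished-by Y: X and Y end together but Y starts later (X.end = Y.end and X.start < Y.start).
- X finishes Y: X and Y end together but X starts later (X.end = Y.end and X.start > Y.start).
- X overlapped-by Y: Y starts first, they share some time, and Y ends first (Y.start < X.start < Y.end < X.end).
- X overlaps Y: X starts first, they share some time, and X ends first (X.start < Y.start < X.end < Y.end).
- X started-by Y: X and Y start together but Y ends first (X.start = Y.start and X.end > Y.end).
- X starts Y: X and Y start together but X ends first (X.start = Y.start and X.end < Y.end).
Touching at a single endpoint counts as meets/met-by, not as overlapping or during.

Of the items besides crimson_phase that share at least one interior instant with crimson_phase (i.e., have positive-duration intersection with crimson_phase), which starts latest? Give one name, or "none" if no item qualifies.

Target crimson_phase = [April 12, April 21].
blue_phase [April 24, April 28] → after → excluded.
gold_phase [April 21, April 24] → met-by → excluded.
green_phase [April 14, April 27] → overlapped-by → candidate.
red_phase [April 27, April 28] → after → excluded.
silver_phase [April 5, April 14] → overlaps → candidate.
teal_phase [April 3, April 11] → before → excluded.
violet_phase [April 23, April 24] → after → excluded.
Among candidates, latest start is April 14 → green_phase.

green_phase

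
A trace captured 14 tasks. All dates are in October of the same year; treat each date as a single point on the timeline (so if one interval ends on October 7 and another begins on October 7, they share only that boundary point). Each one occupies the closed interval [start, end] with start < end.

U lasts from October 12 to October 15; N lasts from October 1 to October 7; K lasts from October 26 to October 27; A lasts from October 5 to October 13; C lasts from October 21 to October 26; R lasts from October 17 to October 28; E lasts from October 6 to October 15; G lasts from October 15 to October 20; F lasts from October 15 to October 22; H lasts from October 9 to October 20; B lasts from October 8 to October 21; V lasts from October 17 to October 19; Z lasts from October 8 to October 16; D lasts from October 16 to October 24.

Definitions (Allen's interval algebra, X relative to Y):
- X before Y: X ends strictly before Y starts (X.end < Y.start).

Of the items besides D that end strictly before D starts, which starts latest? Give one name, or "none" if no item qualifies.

U

Target D = [October 16, October 24].
A [October 5, October 13] → before → candidate.
B [October 8, October 21] → overlaps → excluded.
C [October 21, October 26] → overlapped-by → excluded.
E [October 6, October 15] → before → candidate.
F [October 15, October 22] → overlaps → excluded.
G [October 15, October 20] → overlaps → excluded.
H [October 9, October 20] → overlaps → excluded.
K [October 26, October 27] → after → excluded.
N [October 1, October 7] → before → candidate.
R [October 17, October 28] → overlapped-by → excluded.
U [October 12, October 15] → before → candidate.
V [October 17, October 19] → during → excluded.
Z [October 8, October 16] → meets → excluded.
Among candidates, latest start is October 12 → U.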